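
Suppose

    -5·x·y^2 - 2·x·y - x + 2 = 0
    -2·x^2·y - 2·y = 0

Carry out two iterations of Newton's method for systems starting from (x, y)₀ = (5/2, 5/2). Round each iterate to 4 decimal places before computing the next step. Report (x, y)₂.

At (5/2, 5/2): F = (-91.1250, -36.2500).
Jacobian J = [[-5·y^2 - 2·y - 1, -10·x·y - 2·x], [-4·x·y, -2·x^2 - 2]].
At the point, J = [[-37.2500, -67.5000], [-25.0000, -14.5000]] (det J = -1147.3750).
Solving J·Δ = −F gives Δ = (-0.9810, -0.8086).
Then the next iterate is (x, y)₁ = (1.5190, 1.6914).
Round to (1.5190, 1.6914) and repeat: F = (-26.385507, -11.188141), J = [[-18.686970, -28.730366], [-10.276946, -6.614722]].
Δ = (-0.8558, -0.3617), so (x, y)₂ = (0.6632, 1.3297).

(0.6632, 1.3297)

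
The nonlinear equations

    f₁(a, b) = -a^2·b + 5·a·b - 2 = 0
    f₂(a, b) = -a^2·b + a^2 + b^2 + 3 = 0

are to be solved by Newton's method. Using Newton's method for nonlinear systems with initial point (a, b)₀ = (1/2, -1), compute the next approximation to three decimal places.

At (1/2, -1): F = (-4.250, 4.500).
Jacobian J = [[-2·a·b + 5·b, -a^2 + 5·a], [-2·a·b + 2·a, -a^2 + 2·b]].
At the point, J = [[-4.000, 2.250], [2.000, -2.250]] (det J = 4.500).
Solving J·Δ = −F gives Δ = (0.125, 2.111).
Then the next iterate is (a, b)₁ = (0.625, 1.111).

(0.625, 1.111)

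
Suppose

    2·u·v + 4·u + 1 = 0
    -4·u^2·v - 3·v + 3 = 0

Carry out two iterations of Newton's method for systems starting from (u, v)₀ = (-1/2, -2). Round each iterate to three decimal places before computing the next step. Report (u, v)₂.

(-0.815, -0.160)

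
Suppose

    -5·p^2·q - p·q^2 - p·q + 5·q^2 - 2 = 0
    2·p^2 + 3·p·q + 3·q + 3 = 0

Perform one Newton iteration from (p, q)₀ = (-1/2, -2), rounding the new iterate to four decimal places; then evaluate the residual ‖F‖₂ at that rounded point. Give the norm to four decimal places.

At (-1/2, -2): F = (21.5000, 0.5000).
Jacobian J = [[-10·p·q - q^2 - q, -5·p^2 - 2·p·q - p + 10·q], [4·p + 3·q, 3·p + 3]].
At the point, J = [[-12.0000, -22.7500], [-8.0000, 1.5000]] (det J = -200.0000).
Solving J·Δ = −F gives Δ = (0.2181, 0.8300).
Then the next iterate is (p, q)₁ = (-0.2819, -1.1700).
Re-evaluating at (-0.2819, -1.1700): F = (5.365455, 0.638404), so ‖F‖₂ = 5.4033.

5.4033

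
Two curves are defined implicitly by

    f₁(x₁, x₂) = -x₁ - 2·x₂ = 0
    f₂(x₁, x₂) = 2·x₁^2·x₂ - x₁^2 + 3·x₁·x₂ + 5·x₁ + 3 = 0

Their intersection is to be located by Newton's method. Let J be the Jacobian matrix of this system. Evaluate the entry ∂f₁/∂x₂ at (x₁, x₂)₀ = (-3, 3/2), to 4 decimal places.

-2.0000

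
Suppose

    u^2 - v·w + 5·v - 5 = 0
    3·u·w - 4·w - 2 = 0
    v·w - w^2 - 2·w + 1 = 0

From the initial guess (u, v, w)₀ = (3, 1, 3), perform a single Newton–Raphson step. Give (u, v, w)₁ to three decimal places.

(9.333, -28.000, -11.000)

At (3, 1, 3): F = (6.000, 13.000, -11.000).
Jacobian J = [[2·u, -w + 5, -v], [3·w, 0, 3·u - 4], [0, w, v - 2·w - 2]].
At the point, J = [[6.000, 2.000, -1.000], [9.000, 0.000, 5.000], [0.000, 3.000, -7.000]] (det J = 9.000).
Solving J·Δ = −F gives Δ = (6.333, -29.000, -14.000).
Then the next iterate is (u, v, w)₁ = (9.333, -28.000, -11.000).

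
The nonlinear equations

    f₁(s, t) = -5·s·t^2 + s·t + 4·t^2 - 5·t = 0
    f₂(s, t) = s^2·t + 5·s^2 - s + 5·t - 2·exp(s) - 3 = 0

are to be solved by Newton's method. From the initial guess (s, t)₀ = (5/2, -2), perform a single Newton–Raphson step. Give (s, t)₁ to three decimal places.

(-1.790, -4.075)

At (5/2, -2): F = (-29.000, -21.11499).
Jacobian J = [[-5·t^2 + t, -10·s·t + s + 8·t - 5], [2·s·t + 10·s - 2·exp(s) - 1, s^2 + 5]].
At the point, J = [[-22.000, 31.500], [-10.36499, 11.250]] (det J = 78.99712).
Solving J·Δ = −F gives Δ = (-4.290, -2.075).
Then the next iterate is (s, t)₁ = (-1.790, -4.075).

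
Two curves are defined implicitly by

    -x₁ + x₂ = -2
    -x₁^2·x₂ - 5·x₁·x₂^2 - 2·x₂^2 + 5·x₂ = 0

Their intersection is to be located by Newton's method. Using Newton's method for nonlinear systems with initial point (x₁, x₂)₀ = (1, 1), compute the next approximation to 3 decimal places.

At (1, 1): F = (2.000, -3.000).
Jacobian J = [[-1, 1], [-2·x₁·x₂ - 5·x₂^2, -x₁^2 - 10·x₁·x₂ - 4·x₂ + 5]].
At the point, J = [[-1.000, 1.000], [-7.000, -10.000]] (det J = 17.000).
Solving J·Δ = −F gives Δ = (1.000, -1.000).
Then the next iterate is (x₁, x₂)₁ = (2.000, 0.000).

(2.000, 0.000)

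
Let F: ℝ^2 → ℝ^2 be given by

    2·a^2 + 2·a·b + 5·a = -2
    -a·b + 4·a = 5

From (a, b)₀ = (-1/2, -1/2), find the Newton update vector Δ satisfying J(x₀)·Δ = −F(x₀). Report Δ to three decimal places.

At (-1/2, -1/2): F = (0.500, -7.250).
Jacobian J = [[4·a + 2·b + 5, 2·a], [-b + 4, -a]].
At the point, J = [[2.000, -1.000], [4.500, 0.500]] (det J = 5.500).
Solving J·Δ = −F gives Δ = (1.273, 3.045).

(1.273, 3.045)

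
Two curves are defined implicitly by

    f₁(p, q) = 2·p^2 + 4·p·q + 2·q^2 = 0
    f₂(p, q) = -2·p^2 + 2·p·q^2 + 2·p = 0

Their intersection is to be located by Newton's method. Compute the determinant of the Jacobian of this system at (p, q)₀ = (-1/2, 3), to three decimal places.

-280.000

J = [[4·p + 4·q, 4·p + 4·q], [-4·p + 2·q^2 + 2, 4·p·q]].
At the point, J = [[10.000, 10.000], [22.000, -6.000]].
det J = -280.000.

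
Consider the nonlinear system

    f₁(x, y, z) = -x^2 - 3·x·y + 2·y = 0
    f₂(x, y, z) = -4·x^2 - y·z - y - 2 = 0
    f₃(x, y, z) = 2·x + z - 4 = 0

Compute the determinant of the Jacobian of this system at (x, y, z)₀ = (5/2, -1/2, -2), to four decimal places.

-119.0000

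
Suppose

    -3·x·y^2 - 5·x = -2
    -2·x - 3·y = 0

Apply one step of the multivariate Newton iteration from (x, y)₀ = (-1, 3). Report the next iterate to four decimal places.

(-1.1818, 0.7879)

At (-1, 3): F = (34.0000, -7.0000).
Jacobian J = [[-3·y^2 - 5, -6·x·y], [-2, -3]].
At the point, J = [[-32.0000, 18.0000], [-2.0000, -3.0000]] (det J = 132.0000).
Solving J·Δ = −F gives Δ = (-0.1818, -2.2121).
Then the next iterate is (x, y)₁ = (-1.1818, 0.7879).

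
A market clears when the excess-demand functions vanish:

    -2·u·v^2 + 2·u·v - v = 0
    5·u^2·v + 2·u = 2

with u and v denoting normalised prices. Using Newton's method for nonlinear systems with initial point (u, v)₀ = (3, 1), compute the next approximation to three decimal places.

At (3, 1): F = (-1.000, 49.000).
Jacobian J = [[-2·v^2 + 2·v, -4·u·v + 2·u - 1], [10·u·v + 2, 5·u^2]].
At the point, J = [[0.000, -7.000], [32.000, 45.000]] (det J = 224.000).
Solving J·Δ = −F gives Δ = (-1.330, -0.143).
Then the next iterate is (u, v)₁ = (1.670, 0.857).

(1.670, 0.857)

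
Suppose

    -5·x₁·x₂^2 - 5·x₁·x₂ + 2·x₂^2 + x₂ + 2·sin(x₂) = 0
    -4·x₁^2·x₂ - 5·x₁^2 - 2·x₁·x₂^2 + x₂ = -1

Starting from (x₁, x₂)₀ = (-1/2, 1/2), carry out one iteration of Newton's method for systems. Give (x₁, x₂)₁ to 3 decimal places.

At (-1/2, 1/2): F = (3.83385, 0.000).
Jacobian J = [[-5·x₂^2 - 5·x₂, -10·x₁·x₂ - 5·x₁ + 4·x₂ + 2·cos(x₂) + 1], [-8·x₁·x₂ - 10·x₁ - 2·x₂^2, -4·x₁^2 - 4·x₁·x₂ + 1]].
At the point, J = [[-3.750, 9.75517], [6.500, 1.000]] (det J = -67.15857).
Solving J·Δ = −F gives Δ = (0.057, -0.371).
Then the next iterate is (x₁, x₂)₁ = (-0.443, 0.129).

(-0.443, 0.129)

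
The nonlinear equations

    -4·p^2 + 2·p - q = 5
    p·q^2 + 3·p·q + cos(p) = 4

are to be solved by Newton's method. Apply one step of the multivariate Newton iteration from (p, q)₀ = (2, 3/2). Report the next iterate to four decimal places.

(0.6870, 1.3821)

At (2, 3/2): F = (-18.5000, 9.083853).
Jacobian J = [[-8·p + 2, -1], [q^2 + 3·q - sin(p), 2·p·q + 3·p]].
At the point, J = [[-14.0000, -1.0000], [5.840703, 12.0000]] (det J = -162.159297).
Solving J·Δ = −F gives Δ = (-1.3130, -0.1179).
Then the next iterate is (p, q)₁ = (0.6870, 1.3821).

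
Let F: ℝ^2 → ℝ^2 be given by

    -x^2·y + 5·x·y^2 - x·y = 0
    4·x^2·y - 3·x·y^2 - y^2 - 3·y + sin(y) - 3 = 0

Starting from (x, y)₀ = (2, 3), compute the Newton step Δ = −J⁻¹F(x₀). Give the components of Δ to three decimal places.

At (2, 3): F = (72.000, -26.85888).
Jacobian J = [[-2·x·y + 5·y^2 - y, -x^2 + 10·x·y - x], [8·x·y - 3·y^2, 4·x^2 - 6·x·y - 2·y + cos(y) - 3]].
At the point, J = [[30.000, 54.000], [21.000, -29.98999]] (det J = -2033.69977).
Solving J·Δ = −F gives Δ = (-0.349, -1.140).

(-0.349, -1.140)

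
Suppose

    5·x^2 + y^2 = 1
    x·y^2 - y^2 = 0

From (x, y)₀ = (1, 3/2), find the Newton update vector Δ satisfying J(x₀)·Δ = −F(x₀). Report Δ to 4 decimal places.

(0.0000, -2.0833)

At (1, 3/2): F = (6.2500, 0.0000).
Jacobian J = [[10·x, 2·y], [y^2, 2·x·y - 2·y]].
At the point, J = [[10.0000, 3.0000], [2.2500, 0.0000]] (det J = -6.7500).
Solving J·Δ = −F gives Δ = (0.0000, -2.0833).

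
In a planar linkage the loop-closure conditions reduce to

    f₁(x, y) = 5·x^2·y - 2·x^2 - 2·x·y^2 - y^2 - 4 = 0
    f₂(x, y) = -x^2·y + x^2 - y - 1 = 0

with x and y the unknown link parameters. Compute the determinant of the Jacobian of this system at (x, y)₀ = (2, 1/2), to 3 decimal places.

-37.500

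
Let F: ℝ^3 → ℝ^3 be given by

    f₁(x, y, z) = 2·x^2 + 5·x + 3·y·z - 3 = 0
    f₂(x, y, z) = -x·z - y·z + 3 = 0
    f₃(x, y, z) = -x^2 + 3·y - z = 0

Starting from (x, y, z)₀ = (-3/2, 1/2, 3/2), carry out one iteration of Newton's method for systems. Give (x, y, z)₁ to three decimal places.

At (-3/2, 1/2, 3/2): F = (-3.750, 4.500, -2.250).
Jacobian J = [[4·x + 5, 3·z, 3·y], [-z, -z, -x - y], [-2·x, 3, -1]].
At the point, J = [[-1.000, 4.500, 1.500], [-1.500, -1.500, 1.000], [3.000, 3.000, -1.000]] (det J = 8.250).
Solving J·Δ = −F gives Δ = (-3.750, 2.250, -6.750).
Then the next iterate is (x, y, z)₁ = (-5.250, 2.750, -5.250).

(-5.250, 2.750, -5.250)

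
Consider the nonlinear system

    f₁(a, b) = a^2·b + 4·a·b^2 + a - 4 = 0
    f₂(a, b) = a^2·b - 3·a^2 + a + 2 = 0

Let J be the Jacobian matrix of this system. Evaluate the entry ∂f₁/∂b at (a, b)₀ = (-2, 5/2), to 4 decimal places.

-36.0000

∂f₁/∂b = a^2 + 8·a·b.
At (-2, 5/2) this is -36.0000.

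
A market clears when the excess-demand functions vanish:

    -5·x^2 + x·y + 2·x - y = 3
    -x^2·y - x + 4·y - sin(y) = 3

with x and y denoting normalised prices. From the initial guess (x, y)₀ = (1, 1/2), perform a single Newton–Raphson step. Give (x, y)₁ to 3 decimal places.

At (1, 1/2): F = (-6.000, -2.97943).
Jacobian J = [[-10·x + y + 2, x - 1], [-2·x·y - 1, -x^2 - cos(y) + 4]].
At the point, J = [[-7.500, 0.000], [-2.000, 2.12242]] (det J = -15.91813).
Solving J·Δ = −F gives Δ = (-0.800, 0.650).
Then the next iterate is (x, y)₁ = (0.200, 1.150).

(0.200, 1.150)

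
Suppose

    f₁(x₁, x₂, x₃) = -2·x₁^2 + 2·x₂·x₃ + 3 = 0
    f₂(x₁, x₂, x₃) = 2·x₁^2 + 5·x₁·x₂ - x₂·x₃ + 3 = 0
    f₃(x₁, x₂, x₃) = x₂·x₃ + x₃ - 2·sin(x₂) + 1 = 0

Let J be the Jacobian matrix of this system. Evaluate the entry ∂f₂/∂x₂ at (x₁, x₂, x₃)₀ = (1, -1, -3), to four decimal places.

8.0000

∂f₂/∂x₂ = 5·x₁ - x₃.
At (1, -1, -3) this is 8.0000.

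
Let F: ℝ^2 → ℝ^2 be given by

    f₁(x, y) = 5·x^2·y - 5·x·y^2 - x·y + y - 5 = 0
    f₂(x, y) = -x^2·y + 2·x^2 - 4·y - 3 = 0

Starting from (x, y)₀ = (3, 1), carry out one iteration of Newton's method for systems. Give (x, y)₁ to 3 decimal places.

(2.167, 0.769)

At (3, 1): F = (23.000, 2.000).
Jacobian J = [[10·x·y - 5·y^2 - y, 5·x^2 - 10·x·y - x + 1], [-2·x·y + 4·x, -x^2 - 4]].
At the point, J = [[24.000, 13.000], [6.000, -13.000]] (det J = -390.000).
Solving J·Δ = −F gives Δ = (-0.833, -0.231).
Then the next iterate is (x, y)₁ = (2.167, 0.769).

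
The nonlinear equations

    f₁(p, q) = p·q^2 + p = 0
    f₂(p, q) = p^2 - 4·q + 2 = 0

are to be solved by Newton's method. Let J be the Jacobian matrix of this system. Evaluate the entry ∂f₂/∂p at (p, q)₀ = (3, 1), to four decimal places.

∂f₂/∂p = 2·p.
At (3, 1) this is 6.0000.

6.0000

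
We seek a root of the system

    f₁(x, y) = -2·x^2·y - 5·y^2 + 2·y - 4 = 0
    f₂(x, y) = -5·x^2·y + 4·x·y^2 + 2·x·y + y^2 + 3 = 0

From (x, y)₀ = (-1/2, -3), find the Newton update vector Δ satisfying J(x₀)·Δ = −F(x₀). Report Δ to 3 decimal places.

At (-1/2, -3): F = (-53.500, 0.750).
Jacobian J = [[-4·x·y, -2·x^2 - 10·y + 2], [-10·x·y + 4·y^2 + 2·y, -5·x^2 + 8·x·y + 2·x + 2·y]].
At the point, J = [[-6.000, 31.500], [15.000, 3.750]] (det J = -495.000).
Solving J·Δ = −F gives Δ = (-0.453, 1.612).

(-0.453, 1.612)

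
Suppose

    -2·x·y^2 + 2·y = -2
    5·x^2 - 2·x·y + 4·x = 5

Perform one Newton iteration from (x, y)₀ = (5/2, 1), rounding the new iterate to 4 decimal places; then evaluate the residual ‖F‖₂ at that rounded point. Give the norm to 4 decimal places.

At (5/2, 1): F = (-1.0000, 31.2500).
Jacobian J = [[-2·y^2, -4·x·y + 2], [10·x - 2·y + 4, -2·x]].
At the point, J = [[-2.0000, -8.0000], [27.0000, -5.0000]] (det J = 226.0000).
Solving J·Δ = −F gives Δ = (-1.1283, 0.1571).
Then the next iterate is (x, y)₁ = (1.3717, 1.1571).
Re-evaluating at (1.3717, 1.1571): F = (0.641115, 6.720216), so ‖F‖₂ = 6.7507.

6.7507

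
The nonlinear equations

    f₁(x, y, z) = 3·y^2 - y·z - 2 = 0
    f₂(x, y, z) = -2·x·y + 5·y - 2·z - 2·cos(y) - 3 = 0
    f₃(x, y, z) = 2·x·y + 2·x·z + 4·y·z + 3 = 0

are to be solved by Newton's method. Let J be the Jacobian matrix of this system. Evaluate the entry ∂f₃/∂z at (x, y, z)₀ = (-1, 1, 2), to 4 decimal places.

2.0000

∂f₃/∂z = 2·x + 4·y.
At (-1, 1, 2) this is 2.0000.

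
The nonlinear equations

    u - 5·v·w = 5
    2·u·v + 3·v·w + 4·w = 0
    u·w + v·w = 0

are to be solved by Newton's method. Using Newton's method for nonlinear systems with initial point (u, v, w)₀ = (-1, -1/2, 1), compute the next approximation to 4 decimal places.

(0.3571, -1.2143, 0.4286)

At (-1, -1/2, 1): F = (-3.5000, 3.5000, -1.5000).
Jacobian J = [[1, -5·w, -5·v], [2·v, 2·u + 3·w, 3·v + 4], [w, w, u + v]].
At the point, J = [[1.0000, -5.0000, 2.5000], [-1.0000, 1.0000, 2.5000], [1.0000, 1.0000, -1.5000]] (det J = -14.0000).
Solving J·Δ = −F gives Δ = (1.3571, -0.7143, -0.5714).
Then the next iterate is (u, v, w)₁ = (0.3571, -1.2143, 0.4286).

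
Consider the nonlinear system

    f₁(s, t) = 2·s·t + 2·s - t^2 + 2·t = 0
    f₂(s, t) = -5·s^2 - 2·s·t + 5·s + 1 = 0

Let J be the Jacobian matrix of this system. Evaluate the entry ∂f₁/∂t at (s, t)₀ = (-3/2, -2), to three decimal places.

3.000

∂f₁/∂t = 2·s - 2·t + 2.
At (-3/2, -2) this is 3.000.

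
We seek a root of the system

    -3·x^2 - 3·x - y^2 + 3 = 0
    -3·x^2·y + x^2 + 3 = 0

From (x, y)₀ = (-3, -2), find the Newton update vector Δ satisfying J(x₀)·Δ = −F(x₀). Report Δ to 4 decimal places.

(1.0506, 0.8101)

At (-3, -2): F = (-19.0000, 66.0000).
Jacobian J = [[-6·x - 3, -2·y], [-6·x·y + 2·x, -3·x^2]].
At the point, J = [[15.0000, 4.0000], [-42.0000, -27.0000]] (det J = -237.0000).
Solving J·Δ = −F gives Δ = (1.0506, 0.8101).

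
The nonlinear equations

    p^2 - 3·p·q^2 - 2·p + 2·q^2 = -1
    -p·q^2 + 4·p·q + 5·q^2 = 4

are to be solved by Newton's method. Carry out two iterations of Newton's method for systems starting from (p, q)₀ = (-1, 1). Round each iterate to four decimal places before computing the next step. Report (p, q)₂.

At (-1, 1): F = (9.0000, -2.0000).
Jacobian J = [[2·p - 3·q^2 - 2, -6·p·q + 4·q], [-q^2 + 4·q, -2·p·q + 4·p + 10·q]].
At the point, J = [[-7.0000, 10.0000], [3.0000, 8.0000]] (det J = -86.0000).
Solving J·Δ = −F gives Δ = (1.0698, -0.1512).
Then the next iterate is (p, q)₁ = (0.0698, 0.8488).
Round to (0.0698, 0.8488) and repeat: F = (2.155330, -0.210996), J = [[-4.021784, 3.039723], [2.674739, 8.648708]].
Δ = (0.4493, -0.1146), so (p, q)₂ = (0.5191, 0.7342).

(0.5191, 0.7342)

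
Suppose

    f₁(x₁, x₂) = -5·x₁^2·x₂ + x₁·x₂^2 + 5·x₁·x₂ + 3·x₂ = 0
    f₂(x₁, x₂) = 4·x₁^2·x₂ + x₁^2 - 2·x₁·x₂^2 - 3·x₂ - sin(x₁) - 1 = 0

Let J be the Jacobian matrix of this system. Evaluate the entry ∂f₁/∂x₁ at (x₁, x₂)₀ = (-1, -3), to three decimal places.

∂f₁/∂x₁ = -10·x₁·x₂ + x₂^2 + 5·x₂.
At (-1, -3) this is -36.000.

-36.000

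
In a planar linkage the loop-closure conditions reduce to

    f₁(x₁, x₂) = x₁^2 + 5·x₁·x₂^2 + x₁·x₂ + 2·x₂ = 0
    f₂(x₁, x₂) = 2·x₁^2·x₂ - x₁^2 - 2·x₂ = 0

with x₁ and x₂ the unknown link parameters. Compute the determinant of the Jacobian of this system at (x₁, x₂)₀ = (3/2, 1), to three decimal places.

J = [[2·x₁ + 5·x₂^2 + x₂, 10·x₁·x₂ + x₁ + 2], [4·x₁·x₂ - 2·x₁, 2·x₁^2 - 2]].
At the point, J = [[9.000, 18.500], [3.000, 2.500]].
det J = -33.000.

-33.000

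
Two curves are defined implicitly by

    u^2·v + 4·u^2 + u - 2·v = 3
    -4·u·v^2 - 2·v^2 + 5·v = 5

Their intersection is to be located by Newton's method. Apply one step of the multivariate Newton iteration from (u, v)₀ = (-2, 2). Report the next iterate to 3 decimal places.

(-1.406, 1.328)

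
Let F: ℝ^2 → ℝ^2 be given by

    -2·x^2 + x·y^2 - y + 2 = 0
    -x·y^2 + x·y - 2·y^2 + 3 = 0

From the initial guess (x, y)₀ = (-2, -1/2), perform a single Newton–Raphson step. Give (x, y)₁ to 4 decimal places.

(-1.4921, 1.3095)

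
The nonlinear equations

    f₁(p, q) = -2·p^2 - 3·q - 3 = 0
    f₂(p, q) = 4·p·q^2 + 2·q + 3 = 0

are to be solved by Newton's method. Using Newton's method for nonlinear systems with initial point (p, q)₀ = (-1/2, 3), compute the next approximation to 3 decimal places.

(-1.614, -1.909)

At (-1/2, 3): F = (-12.500, -9.000).
Jacobian J = [[-4·p, -3], [4·q^2, 8·p·q + 2]].
At the point, J = [[2.000, -3.000], [36.000, -10.000]] (det J = 88.000).
Solving J·Δ = −F gives Δ = (-1.114, -4.909).
Then the next iterate is (p, q)₁ = (-1.614, -1.909).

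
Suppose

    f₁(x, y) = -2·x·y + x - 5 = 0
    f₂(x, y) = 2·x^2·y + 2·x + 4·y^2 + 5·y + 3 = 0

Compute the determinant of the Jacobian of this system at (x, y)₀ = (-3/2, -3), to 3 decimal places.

J = [[-2·y + 1, -2·x], [4·x·y + 2, 2·x^2 + 8·y + 5]].
At the point, J = [[7.000, 3.000], [20.000, -14.500]].
det J = -161.500.

-161.500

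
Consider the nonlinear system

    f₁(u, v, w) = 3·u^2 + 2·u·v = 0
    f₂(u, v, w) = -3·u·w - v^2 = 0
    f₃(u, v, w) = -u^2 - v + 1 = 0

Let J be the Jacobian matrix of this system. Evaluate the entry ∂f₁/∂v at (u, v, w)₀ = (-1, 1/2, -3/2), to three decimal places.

∂f₁/∂v = 2·u.
At (-1, 1/2, -3/2) this is -2.000.

-2.000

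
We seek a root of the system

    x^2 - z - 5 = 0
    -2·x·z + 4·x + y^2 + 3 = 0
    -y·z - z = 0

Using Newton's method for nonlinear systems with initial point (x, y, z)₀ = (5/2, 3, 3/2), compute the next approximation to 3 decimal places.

At (5/2, 3, 3/2): F = (-0.250, 14.500, -6.000).
Jacobian J = [[2·x, 0, -1], [-2·z + 4, 2·y, -2·x], [0, -z, -y - 1]].
At the point, J = [[5.000, 0.000, -1.000], [1.000, 6.000, -5.000], [0.000, -1.500, -4.000]] (det J = -156.000).
Solving J·Δ = −F gives Δ = (-0.041, -2.788, -0.454).
Then the next iterate is (x, y, z)₁ = (2.459, 0.212, 1.046).

(2.459, 0.212, 1.046)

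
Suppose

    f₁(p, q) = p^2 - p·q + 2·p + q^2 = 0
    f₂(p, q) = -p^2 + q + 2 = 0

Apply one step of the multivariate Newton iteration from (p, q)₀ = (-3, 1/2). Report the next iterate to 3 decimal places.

(-1.921, 0.526)

At (-3, 1/2): F = (4.750, -6.500).
Jacobian J = [[2·p - q + 2, -p + 2·q], [-2·p, 1]].
At the point, J = [[-4.500, 4.000], [6.000, 1.000]] (det J = -28.500).
Solving J·Δ = −F gives Δ = (1.079, 0.026).
Then the next iterate is (p, q)₁ = (-1.921, 0.526).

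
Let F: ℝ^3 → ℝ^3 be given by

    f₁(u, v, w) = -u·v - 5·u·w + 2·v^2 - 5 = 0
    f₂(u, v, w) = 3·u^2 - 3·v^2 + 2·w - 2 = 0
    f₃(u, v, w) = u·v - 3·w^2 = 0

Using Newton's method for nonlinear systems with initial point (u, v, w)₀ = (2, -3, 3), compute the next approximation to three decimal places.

At (2, -3, 3): F = (-11.000, -11.000, -33.000).
Jacobian J = [[-v - 5·w, -u + 4·v, -5·u], [6·u, -6·v, 2], [v, u, -6·w]].
At the point, J = [[-12.000, -14.000, -10.000], [12.000, 18.000, 2.000], [-3.000, 2.000, -18.000]] (det J = 216.000).
Solving J·Δ = −F gives Δ = (-7.333, 5.500, 0.000).
Then the next iterate is (u, v, w)₁ = (-5.333, 2.500, 3.000).

(-5.333, 2.500, 3.000)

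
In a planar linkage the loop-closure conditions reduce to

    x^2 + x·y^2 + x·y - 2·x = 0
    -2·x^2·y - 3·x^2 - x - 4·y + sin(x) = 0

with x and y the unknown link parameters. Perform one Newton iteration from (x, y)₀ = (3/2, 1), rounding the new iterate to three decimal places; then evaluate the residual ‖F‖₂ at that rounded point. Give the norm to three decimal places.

5.803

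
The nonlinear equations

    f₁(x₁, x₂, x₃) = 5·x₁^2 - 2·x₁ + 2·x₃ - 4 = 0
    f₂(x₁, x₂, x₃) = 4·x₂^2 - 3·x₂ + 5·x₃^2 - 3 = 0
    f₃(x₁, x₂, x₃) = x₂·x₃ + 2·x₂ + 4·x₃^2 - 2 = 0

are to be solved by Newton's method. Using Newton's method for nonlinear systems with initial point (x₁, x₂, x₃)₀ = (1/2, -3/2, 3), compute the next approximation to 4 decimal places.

(0.6731, -0.5692, 1.6154)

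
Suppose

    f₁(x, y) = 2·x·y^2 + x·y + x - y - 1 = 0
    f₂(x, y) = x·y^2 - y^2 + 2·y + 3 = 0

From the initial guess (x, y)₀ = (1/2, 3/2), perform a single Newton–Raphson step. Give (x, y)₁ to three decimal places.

At (1/2, 3/2): F = (1.000, 4.875).
Jacobian J = [[2·y^2 + y + 1, 4·x·y + x - 1], [y^2, 2·x·y - 2·y + 2]].
At the point, J = [[7.000, 2.500], [2.250, 0.500]] (det J = -2.125).
Solving J·Δ = −F gives Δ = (-5.500, 15.000).
Then the next iterate is (x, y)₁ = (-5.000, 16.500).

(-5.000, 16.500)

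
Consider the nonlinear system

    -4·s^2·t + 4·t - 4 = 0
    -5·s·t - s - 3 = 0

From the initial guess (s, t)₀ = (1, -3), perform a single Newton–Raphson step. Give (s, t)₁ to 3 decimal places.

(1.167, -0.333)

At (1, -3): F = (-4.000, 11.000).
Jacobian J = [[-8·s·t, -4·s^2 + 4], [-5·t - 1, -5·s]].
At the point, J = [[24.000, 0.000], [14.000, -5.000]] (det J = -120.000).
Solving J·Δ = −F gives Δ = (0.167, 2.667).
Then the next iterate is (s, t)₁ = (1.167, -0.333).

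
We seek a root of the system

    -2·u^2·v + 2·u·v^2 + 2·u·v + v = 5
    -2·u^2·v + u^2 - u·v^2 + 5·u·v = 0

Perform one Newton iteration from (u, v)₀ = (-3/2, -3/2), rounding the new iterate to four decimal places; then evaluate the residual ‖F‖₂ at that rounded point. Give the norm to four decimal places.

At (-3/2, -3/2): F = (-2.0000, 23.6250).
Jacobian J = [[-4·u·v + 2·v^2 + 2·v, -2·u^2 + 4·u·v + 2·u + 1], [-4·u·v + 2·u - v^2 + 5·v, -2·u^2 - 2·u·v + 5·u]].
At the point, J = [[-7.5000, 2.5000], [-21.7500, -16.5000]] (det J = 178.1250).
Solving J·Δ = −F gives Δ = (0.1463, 1.2389).
Then the next iterate is (u, v)₁ = (-1.3537, -0.2611).
Re-evaluating at (-1.3537, -0.2611): F = (-3.781837, 4.648979), so ‖F‖₂ = 5.9929.

5.9929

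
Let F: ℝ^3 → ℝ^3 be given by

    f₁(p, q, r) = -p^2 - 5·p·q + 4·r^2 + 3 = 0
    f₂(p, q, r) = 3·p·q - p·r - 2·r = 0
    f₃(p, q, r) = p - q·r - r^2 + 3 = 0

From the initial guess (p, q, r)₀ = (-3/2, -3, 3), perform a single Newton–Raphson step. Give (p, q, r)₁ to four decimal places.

At (-3/2, -3, 3): F = (14.2500, 12.0000, 1.5000).
Jacobian J = [[-2·p - 5·q, -5·p, 8·r], [3·q - r, 3·p, -p - 2], [1, -r, -q - 2·r]].
At the point, J = [[18.0000, 7.5000, 24.0000], [-12.0000, -4.5000, -0.5000], [1.0000, -3.0000, -3.0000]] (det J = 914.2500).
Solving J·Δ = −F gives Δ = (0.2916, 2.0505, -1.4532).
Then the next iterate is (p, q, r)₁ = (-1.2084, -0.9495, 1.5468).

(-1.2084, -0.9495, 1.5468)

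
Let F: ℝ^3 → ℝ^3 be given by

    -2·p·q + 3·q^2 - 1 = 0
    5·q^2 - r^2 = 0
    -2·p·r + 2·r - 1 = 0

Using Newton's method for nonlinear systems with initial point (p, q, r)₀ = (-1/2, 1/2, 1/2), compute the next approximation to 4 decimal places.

(-1.4318, 0.2045, 0.0227)

At (-1/2, 1/2, 1/2): F = (0.2500, 1.0000, 0.5000).
Jacobian J = [[-2·q, -2·p + 6·q, 0], [0, 10·q, -2·r], [-2·r, 0, -2·p + 2]].
At the point, J = [[-1.0000, 4.0000, 0.0000], [0.0000, 5.0000, -1.0000], [-1.0000, 0.0000, 3.0000]] (det J = -11.0000).
Solving J·Δ = −F gives Δ = (-0.9318, -0.2955, -0.4773).
Then the next iterate is (p, q, r)₁ = (-1.4318, 0.2045, 0.0227).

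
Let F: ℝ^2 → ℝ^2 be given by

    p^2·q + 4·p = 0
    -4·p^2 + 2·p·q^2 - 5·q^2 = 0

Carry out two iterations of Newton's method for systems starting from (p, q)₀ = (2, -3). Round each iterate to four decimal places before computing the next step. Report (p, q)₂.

(1.5958, 0.1832)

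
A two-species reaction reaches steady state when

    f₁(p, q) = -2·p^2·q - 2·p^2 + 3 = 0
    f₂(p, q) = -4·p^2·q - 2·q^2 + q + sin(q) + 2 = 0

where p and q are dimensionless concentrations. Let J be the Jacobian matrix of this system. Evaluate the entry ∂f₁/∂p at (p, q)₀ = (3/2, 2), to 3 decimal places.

-18.000

∂f₁/∂p = -4·p·q - 4·p.
At (3/2, 2) this is -18.000.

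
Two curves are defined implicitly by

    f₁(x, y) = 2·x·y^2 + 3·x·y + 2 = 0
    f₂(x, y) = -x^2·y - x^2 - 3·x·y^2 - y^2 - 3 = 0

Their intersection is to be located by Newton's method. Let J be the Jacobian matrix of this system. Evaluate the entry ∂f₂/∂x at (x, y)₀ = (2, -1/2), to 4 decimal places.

∂f₂/∂x = -2·x·y - 2·x - 3·y^2.
At (2, -1/2) this is -2.7500.

-2.7500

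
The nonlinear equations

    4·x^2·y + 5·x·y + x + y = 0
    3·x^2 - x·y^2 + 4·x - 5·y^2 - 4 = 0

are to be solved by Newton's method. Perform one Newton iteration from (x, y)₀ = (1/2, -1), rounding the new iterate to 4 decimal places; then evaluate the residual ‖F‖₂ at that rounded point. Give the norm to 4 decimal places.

At (1/2, -1): F = (-4.0000, -6.7500).
Jacobian J = [[8·x·y + 5·y + 1, 4·x^2 + 5·x + 1], [6·x - y^2 + 4, -2·x·y - 10·y]].
At the point, J = [[-8.0000, 4.5000], [6.0000, 11.0000]] (det J = -115.0000).
Solving J·Δ = −F gives Δ = (-0.1185, 0.6783).
Then the next iterate is (x, y)₁ = (0.3815, -0.3217).
Re-evaluating at (0.3815, -0.3217): F = (-0.741127, -2.594309), so ‖F‖₂ = 2.6981.

2.6981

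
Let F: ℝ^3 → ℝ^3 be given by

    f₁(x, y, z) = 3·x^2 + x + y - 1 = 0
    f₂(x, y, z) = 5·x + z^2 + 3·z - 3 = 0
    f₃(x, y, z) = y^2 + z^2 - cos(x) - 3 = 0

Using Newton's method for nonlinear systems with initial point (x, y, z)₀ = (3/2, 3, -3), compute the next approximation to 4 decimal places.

At (3/2, 3, -3): F = (10.2500, 4.5000, 14.929263).
Jacobian J = [[6·x + 1, 1, 0], [5, 0, 2·z + 3], [sin(x), 2·y, 2·z]].
At the point, J = [[10.0000, 1.0000, 0.0000], [5.0000, 0.0000, -3.0000], [0.997495, 6.0000, -6.0000]] (det J = 207.007515).
Solving J·Δ = −F gives Δ = (-0.8053, -2.1966, 0.1578).
Then the next iterate is (x, y, z)₁ = (0.6947, 0.8034, -2.8422).

(0.6947, 0.8034, -2.8422)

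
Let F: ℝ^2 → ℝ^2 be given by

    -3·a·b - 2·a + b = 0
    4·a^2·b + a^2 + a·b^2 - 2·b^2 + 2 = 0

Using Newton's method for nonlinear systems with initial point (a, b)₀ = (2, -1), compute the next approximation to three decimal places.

(1.128, -0.974)

At (2, -1): F = (1.000, -10.000).
Jacobian J = [[-3·b - 2, -3·a + 1], [8·a·b + 2·a + b^2, 4·a^2 + 2·a·b - 4·b]].
At the point, J = [[1.000, -5.000], [-11.000, 16.000]] (det J = -39.000).
Solving J·Δ = −F gives Δ = (-0.872, 0.026).
Then the next iterate is (a, b)₁ = (1.128, -0.974).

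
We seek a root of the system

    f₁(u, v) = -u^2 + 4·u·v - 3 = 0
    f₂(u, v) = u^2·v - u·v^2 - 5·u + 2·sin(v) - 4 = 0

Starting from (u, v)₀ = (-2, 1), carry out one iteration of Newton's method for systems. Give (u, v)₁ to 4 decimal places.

(-5.6363, -4.5113)

At (-2, 1): F = (-15.0000, 13.682942).
Jacobian J = [[-2·u + 4·v, 4·u], [2·u·v - v^2 - 5, u^2 - 2·u·v + 2·cos(v)]].
At the point, J = [[8.0000, -8.0000], [-10.0000, 9.080605]] (det J = -7.355163).
Solving J·Δ = −F gives Δ = (-3.6363, -5.5113).
Then the next iterate is (u, v)₁ = (-5.6363, -4.5113).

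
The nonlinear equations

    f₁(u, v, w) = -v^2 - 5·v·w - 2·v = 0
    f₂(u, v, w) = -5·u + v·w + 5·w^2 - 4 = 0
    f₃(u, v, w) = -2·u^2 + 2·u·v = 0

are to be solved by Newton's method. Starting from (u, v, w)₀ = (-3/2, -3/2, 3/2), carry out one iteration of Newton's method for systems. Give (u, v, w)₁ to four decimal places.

At (-3/2, -3/2, 3/2): F = (12.0000, 12.5000, 0.0000).
Jacobian J = [[0, -2·v - 5·w - 2, -5·v], [-5, w, v + 10·w], [-4·u + 2·v, 2·u, 0]].
At the point, J = [[0.0000, -6.5000, 7.5000], [-5.0000, 1.5000, 13.5000], [3.0000, -3.0000, 0.0000]] (det J = -184.5000).
Solving J·Δ = −F gives Δ = (1.1098, 1.1098, -0.6382).
Then the next iterate is (u, v, w)₁ = (-0.3902, -0.3902, 0.8618).

(-0.3902, -0.3902, 0.8618)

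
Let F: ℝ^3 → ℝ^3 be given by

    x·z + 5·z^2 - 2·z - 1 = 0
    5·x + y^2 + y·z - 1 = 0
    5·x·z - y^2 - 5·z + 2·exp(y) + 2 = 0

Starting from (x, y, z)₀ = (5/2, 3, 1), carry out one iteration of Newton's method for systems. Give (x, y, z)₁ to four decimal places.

(-1.2904, 2.3792, 0.9324)

At (5/2, 3, 1): F = (4.5000, 23.5000, 40.671074).
Jacobian J = [[z, 0, x + 10·z - 2], [5, 2·y + z, y], [5·z, -2·y + 2·exp(y), 5·x - 5]].
At the point, J = [[1.0000, 0.0000, 10.5000], [5.0000, 7.0000, 3.0000], [5.0000, 34.171074, 7.5000]] (det J = 1376.468155).
Solving J·Δ = −F gives Δ = (-3.7904, -0.6208, -0.0676).
Then the next iterate is (x, y, z)₁ = (-1.2904, 2.3792, 0.9324).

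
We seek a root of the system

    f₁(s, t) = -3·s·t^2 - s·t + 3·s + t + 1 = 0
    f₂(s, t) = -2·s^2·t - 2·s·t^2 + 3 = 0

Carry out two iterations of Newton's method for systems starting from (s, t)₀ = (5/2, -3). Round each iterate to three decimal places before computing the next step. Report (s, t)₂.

At (5/2, -3): F = (-54.500, -4.500).
Jacobian J = [[-3·t^2 - t + 3, -6·s·t - s + 1], [-4·s·t - 2·t^2, -2·s^2 - 4·s·t]].
At the point, J = [[-21.000, 43.500], [12.000, 17.500]] (det J = -889.500).
Solving J·Δ = −F gives Δ = (-0.852, 0.841).
Then the next iterate is (s, t)₁ = (1.648, -2.159).
Round to (1.648, -2.159) and repeat: F = (-15.70234, -0.63631), J = [[-8.82484, 20.70019], [4.90957, 8.80032]].
Δ = (-0.697, 0.461), so (s, t)₂ = (0.951, -1.698).

(0.951, -1.698)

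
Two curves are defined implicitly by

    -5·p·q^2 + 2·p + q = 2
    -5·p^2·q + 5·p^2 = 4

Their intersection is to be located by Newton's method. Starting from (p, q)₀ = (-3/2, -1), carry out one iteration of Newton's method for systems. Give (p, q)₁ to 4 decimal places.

At (-3/2, -1): F = (1.5000, 18.5000).
Jacobian J = [[-5·q^2 + 2, -10·p·q + 1], [-10·p·q + 10·p, -5·p^2]].
At the point, J = [[-3.0000, -14.0000], [-30.0000, -11.2500]] (det J = -386.2500).
Solving J·Δ = −F gives Δ = (0.6269, -0.0272).
Then the next iterate is (p, q)₁ = (-0.8731, -1.0272).

(-0.8731, -1.0272)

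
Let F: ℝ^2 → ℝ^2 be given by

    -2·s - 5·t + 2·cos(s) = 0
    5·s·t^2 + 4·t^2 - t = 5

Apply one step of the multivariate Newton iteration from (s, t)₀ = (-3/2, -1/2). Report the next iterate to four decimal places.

(0.5475, 0.6262)

At (-3/2, -1/2): F = (5.641474, -5.3750).
Jacobian J = [[-2·sin(s) - 2, -5], [5·t^2, 10·s·t + 8·t - 1]].
At the point, J = [[-0.005010, -5.0000], [1.2500, 2.5000]] (det J = 6.237475).
Solving J·Δ = −F gives Δ = (2.0475, 1.1262).
Then the next iterate is (s, t)₁ = (0.5475, 0.6262).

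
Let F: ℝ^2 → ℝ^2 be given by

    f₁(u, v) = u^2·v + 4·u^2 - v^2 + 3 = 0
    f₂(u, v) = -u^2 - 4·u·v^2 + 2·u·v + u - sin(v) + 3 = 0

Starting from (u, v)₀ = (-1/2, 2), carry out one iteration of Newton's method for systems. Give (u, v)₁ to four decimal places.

At (-1/2, 2): F = (0.5000, 7.340703).
Jacobian J = [[2·u·v + 8·u, u^2 - 2·v], [-2·u - 4·v^2 + 2·v + 1, -8·u·v + 2·u - cos(v)]].
At the point, J = [[-6.0000, -3.7500], [-10.0000, 7.416147]] (det J = -81.996881).
Solving J·Δ = −F gives Δ = (0.3809, -0.4762).
Then the next iterate is (u, v)₁ = (-0.1191, 1.5238).

(-0.1191, 1.5238)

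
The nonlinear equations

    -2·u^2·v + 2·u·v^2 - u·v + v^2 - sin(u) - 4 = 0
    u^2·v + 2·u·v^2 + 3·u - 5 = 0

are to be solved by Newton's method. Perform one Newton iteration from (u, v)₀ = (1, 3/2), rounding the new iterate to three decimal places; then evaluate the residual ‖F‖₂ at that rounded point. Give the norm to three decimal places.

At (1, 3/2): F = (-2.59147, 4.000).
Jacobian J = [[-4·u·v + 2·v^2 - v - cos(u), -2·u^2 + 4·u·v - u + 2·v], [2·u·v + 2·v^2 + 3, u^2 + 4·u·v]].
At the point, J = [[-3.54030, 6.000], [10.500, 7.000]] (det J = -87.78212).
Solving J·Δ = −F gives Δ = (-0.480, 0.149).
Then the next iterate is (u, v)₁ = (0.520, 1.649).
Re-evaluating at (0.520, 1.649): F = (-0.69897, -0.16614), so ‖F‖₂ = 0.718.

0.718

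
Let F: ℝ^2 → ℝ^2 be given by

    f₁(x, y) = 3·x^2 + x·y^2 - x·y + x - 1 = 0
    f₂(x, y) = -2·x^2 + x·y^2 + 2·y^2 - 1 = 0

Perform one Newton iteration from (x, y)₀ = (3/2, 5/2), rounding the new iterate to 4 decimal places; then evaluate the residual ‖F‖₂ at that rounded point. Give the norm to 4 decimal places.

At (3/2, 5/2): F = (12.8750, 16.3750).
Jacobian J = [[6·x + y^2 - y + 1, 2·x·y - x], [-4·x + y^2, 2·x·y + 4·y]].
At the point, J = [[13.7500, 6.0000], [0.2500, 17.5000]] (det J = 239.1250).
Solving J·Δ = −F gives Δ = (-0.5314, -0.9281).
Then the next iterate is (x, y)₁ = (0.9686, 1.5719).
Re-evaluating at (0.9686, 1.5719): F = (3.653900, 4.458652), so ‖F‖₂ = 5.7646.

5.7646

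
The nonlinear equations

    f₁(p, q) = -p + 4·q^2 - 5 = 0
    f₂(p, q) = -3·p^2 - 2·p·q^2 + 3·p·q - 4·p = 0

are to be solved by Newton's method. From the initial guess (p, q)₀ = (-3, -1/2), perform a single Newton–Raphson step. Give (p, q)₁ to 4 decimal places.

(-2.6667, -0.8333)

At (-3, -1/2): F = (-1.0000, -9.0000).
Jacobian J = [[-1, 8·q], [-6·p - 2·q^2 + 3·q - 4, -4·p·q + 3·p]].
At the point, J = [[-1.0000, -4.0000], [12.0000, -15.0000]] (det J = 63.0000).
Solving J·Δ = −F gives Δ = (0.3333, -0.3333).
Then the next iterate is (p, q)₁ = (-2.6667, -0.8333).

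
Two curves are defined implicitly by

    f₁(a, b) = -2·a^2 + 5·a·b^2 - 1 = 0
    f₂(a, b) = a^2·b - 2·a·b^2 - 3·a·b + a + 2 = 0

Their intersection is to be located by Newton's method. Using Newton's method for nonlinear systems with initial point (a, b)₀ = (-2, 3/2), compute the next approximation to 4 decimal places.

At (-2, 3/2): F = (-31.5000, 24.0000).
Jacobian J = [[-4·a + 5·b^2, 10·a·b], [2·a·b - 2·b^2 - 3·b + 1, a^2 - 4·a·b - 3·a]].
At the point, J = [[19.2500, -30.0000], [-14.0000, 22.0000]] (det J = 3.5000).
Solving J·Δ = −F gives Δ = (-7.7143, -6.0000).
Then the next iterate is (a, b)₁ = (-9.7143, -4.5000).

(-9.7143, -4.5000)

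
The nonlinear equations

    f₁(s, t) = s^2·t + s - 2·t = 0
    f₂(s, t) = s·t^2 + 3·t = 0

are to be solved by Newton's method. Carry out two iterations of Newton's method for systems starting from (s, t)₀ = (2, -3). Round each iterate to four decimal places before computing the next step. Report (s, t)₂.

At (2, -3): F = (-4.0000, 9.0000).
Jacobian J = [[2·s·t + 1, s^2 - 2], [t^2, 2·s·t + 3]].
At the point, J = [[-11.0000, 2.0000], [9.0000, -9.0000]] (det J = 81.0000).
Solving J·Δ = −F gives Δ = (-0.2222, 0.7778).
Then the next iterate is (s, t)₁ = (1.7778, -2.2222).
Round to (1.7778, -2.2222) and repeat: F = (-0.801225, 2.112484), J = [[-6.901254, 1.160573], [4.938173, -4.901254]].
Δ = (-0.0525, 0.3781), so (s, t)₂ = (1.7253, -1.8441).

(1.7253, -1.8441)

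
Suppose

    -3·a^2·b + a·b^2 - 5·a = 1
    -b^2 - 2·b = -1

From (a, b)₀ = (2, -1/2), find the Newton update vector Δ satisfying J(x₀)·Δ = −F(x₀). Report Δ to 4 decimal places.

At (2, -1/2): F = (-4.5000, 1.7500).
Jacobian J = [[-6·a·b + b^2 - 5, -3·a^2 + 2·a·b], [0, -2·b - 2]].
At the point, J = [[1.2500, -14.0000], [0.0000, -1.0000]] (det J = -1.2500).
Solving J·Δ = −F gives Δ = (23.2000, 1.7500).

(23.2000, 1.7500)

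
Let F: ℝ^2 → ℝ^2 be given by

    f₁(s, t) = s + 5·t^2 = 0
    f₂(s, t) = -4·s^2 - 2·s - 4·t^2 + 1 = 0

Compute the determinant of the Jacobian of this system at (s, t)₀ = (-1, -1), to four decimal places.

68.0000

J = [[1, 10·t], [-8·s - 2, -8·t]].
At the point, J = [[1.0000, -10.0000], [6.0000, 8.0000]].
det J = 68.0000.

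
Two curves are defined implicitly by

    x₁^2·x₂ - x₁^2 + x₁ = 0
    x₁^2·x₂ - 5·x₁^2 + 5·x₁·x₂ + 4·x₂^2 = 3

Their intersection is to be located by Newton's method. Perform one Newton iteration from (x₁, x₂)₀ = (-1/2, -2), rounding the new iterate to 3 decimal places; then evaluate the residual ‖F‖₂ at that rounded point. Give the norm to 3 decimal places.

3.356

At (-1/2, -2): F = (-1.250, 16.250).
Jacobian J = [[2·x₁·x₂ - 2·x₁ + 1, x₁^2], [2·x₁·x₂ - 10·x₁ + 5·x₂, x₁^2 + 5·x₁ + 8·x₂]].
At the point, J = [[4.000, 0.250], [-3.000, -18.250]] (det J = -72.250).
Solving J·Δ = −F gives Δ = (0.260, 0.848).
Then the next iterate is (x₁, x₂)₁ = (-0.240, -1.152).
Re-evaluating at (-0.240, -1.152): F = (-0.36396, 3.33646), so ‖F‖₂ = 3.356.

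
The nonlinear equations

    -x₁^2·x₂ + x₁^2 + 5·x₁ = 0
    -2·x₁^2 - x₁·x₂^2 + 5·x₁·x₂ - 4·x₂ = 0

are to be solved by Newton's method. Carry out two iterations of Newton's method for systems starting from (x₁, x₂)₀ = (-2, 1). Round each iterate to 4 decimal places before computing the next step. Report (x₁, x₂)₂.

(5.4592, 7.7786)

At (-2, 1): F = (-10.0000, -20.0000).
Jacobian J = [[-2·x₁·x₂ + 2·x₁ + 5, -x₁^2], [-4·x₁ - x₂^2 + 5·x₂, -2·x₁·x₂ + 5·x₁ - 4]].
At the point, J = [[5.0000, -4.0000], [12.0000, -10.0000]] (det J = -2.0000).
Solving J·Δ = −F gives Δ = (10.0000, 10.0000).
Then the next iterate is (x₁, x₂)₁ = (8.0000, 11.0000).
Round to (8.0000, 11.0000) and repeat: F = (-600.0000, -700.0000), J = [[-155.0000, -64.0000], [-98.0000, -140.0000]].
Δ = (-2.5408, -3.2214), so (x₁, x₂)₂ = (5.4592, 7.7786).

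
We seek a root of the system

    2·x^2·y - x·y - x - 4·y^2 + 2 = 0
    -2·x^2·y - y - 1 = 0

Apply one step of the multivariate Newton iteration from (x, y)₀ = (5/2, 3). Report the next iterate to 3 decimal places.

At (5/2, 3): F = (-6.500, -41.500).
Jacobian J = [[4·x·y - y - 1, 2·x^2 - x - 8·y], [-4·x·y, -2·x^2 - 1]].
At the point, J = [[26.000, -14.000], [-30.000, -13.500]] (det J = -771.000).
Solving J·Δ = −F gives Δ = (-0.640, -1.652).
Then the next iterate is (x, y)₁ = (1.860, 1.348).

(1.860, 1.348)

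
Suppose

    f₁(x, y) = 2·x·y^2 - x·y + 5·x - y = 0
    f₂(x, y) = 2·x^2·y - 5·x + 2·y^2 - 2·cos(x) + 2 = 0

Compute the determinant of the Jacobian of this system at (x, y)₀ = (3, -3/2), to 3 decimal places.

-367.791

J = [[2·y^2 - y + 5, 4·x·y - x - 1], [4·x·y + 2·sin(x) - 5, 2·x^2 + 4·y]].
At the point, J = [[11.000, -22.000], [-22.71776, 12.000]].
det J = -367.791.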